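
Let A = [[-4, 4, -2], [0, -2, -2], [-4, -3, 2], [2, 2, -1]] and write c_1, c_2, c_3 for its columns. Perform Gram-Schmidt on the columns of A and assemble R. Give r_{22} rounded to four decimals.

r_{22} = 5.7446

e_1 = c_1/‖c_1‖ = (-4, 0, -4, 2)/6.0000 = (-0.6667, 0.0000, -0.6667, 0.3333).
r_{12} = e_1·c_2 = 0.0000.
u_2 = c_2 + 0.0000·e_1 = (4.0000, -2.0000, -3.0000, 2.0000).
r_{22} = ‖u_2‖ = 5.7446.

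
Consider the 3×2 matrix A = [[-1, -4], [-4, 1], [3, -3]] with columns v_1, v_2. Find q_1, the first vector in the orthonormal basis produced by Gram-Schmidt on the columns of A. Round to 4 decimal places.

v_1 = (-1, -4, 3); ‖v_1‖ = 5.0990, so q_1 = (-0.1961, -0.7845, 0.5883).

q_1 = (-0.1961, -0.7845, 0.5883)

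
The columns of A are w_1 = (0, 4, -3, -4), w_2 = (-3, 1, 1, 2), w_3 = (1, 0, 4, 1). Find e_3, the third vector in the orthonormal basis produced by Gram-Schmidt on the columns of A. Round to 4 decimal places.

w_1 = (0, 4, -3, -4); ‖w_1‖ = 6.4031, so e_1 = (0.0000, 0.6247, -0.4685, -0.6247).
e_1·w_2 = 0.0000·(-3) + 0.6247·1 + (-0.4685)·1 + (-0.6247)·2 = -1.0932.
u_2 = w_2 + 1.0932·e_1 = (-3.0000, 1.6829, 0.4878, 1.3171).
‖u_2‖ = 3.7155, so e_2 = (-0.8074, 0.4529, 0.1313, 0.3545).
e_1·w_3 = 0.0000·1 + 0.6247·0 + (-0.4685)·4 + (-0.6247)·1 = -2.4988; e_2·w_3 = (-0.8074)·1 + 0.4529·0 + 0.1313·4 + 0.3545·1 = 0.0722.
u_3 = w_3 + 2.4988·e_1 − 0.0722·e_2 = (1.0583, 1.5283, 2.8198, -0.5866).
‖u_3‖ = 3.4280, so e_3 = (0.3087, 0.4458, 0.8226, -0.1711).

e_3 = (0.3087, 0.4458, 0.8226, -0.1711)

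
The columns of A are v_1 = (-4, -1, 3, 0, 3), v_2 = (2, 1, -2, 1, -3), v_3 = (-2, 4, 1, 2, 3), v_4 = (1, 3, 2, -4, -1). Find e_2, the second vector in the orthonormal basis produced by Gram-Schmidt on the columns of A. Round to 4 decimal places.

e_2 = (-0.4658, 0.1971, 0.0358, 0.6271, -0.5913)

e_1 = v_1/‖v_1‖ = (-4, -1, 3, 0, 3)/5.9161 = (-0.6761, -0.1690, 0.5071, 0.0000, 0.5071).
r_{12} = e_1·v_2 = -4.0567.
u_2 = v_2 + 4.0567·e_1 = (-0.7429, 0.3143, 0.0571, 1.0000, -0.9429).
‖u_2‖ = 1.5946, so e_2 = (-0.4658, 0.1971, 0.0358, 0.6271, -0.5913).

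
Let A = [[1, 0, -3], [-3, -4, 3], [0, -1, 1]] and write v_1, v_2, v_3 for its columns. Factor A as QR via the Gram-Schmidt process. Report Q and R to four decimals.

Q = [[0.3162, -0.7442, -0.5883], [-0.9487, -0.2481, -0.1961], [0.0000, -0.6202, 0.7845]], R = [[3.1623, 3.7947, -3.7947], [0.0000, 1.6125, 0.8682], [0.0000, 0.0000, 1.9612]]

v_1 = (1, -3, 0); ‖v_1‖ = 3.1623, so e_1 = (0.3162, -0.9487, 0.0000).
e_1·v_2 = 0.3162·0 + (-0.9487)·(-4) + 0.0000·(-1) = 3.7947.
u_2 = v_2 − 3.7947·e_1 = (-1.2000, -0.4000, -1.0000).
‖u_2‖ = 1.6125, so e_2 = (-0.7442, -0.2481, -0.6202).
e_1·v_3 = 0.3162·(-3) + (-0.9487)·3 + 0.0000·1 = -3.7947; e_2·v_3 = (-0.7442)·(-3) + (-0.2481)·3 + (-0.6202)·1 = 0.8682.
u_3 = v_3 + 3.7947·e_1 − 0.8682·e_2 = (-1.1538, -0.3846, 1.5385).
‖u_3‖ = 1.9612, so e_3 = (-0.5883, -0.1961, 0.7845).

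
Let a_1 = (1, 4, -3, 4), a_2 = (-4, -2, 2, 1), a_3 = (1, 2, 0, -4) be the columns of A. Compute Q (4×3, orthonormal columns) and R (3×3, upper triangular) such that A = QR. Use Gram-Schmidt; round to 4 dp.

a_1 = (1, 4, -3, 4); ‖a_1‖ = 6.4807, so e_1 = (0.1543, 0.6172, -0.4629, 0.6172).
e_1·a_2 = 0.1543·(-4) + 0.6172·(-2) + (-0.4629)·2 + 0.6172·1 = -2.1602.
u_2 = a_2 + 2.1602·e_1 = (-3.6667, -0.6667, 1.0000, 2.3333).
‖u_2‖ = 4.5092, so e_2 = (-0.8131, -0.1478, 0.2218, 0.5175).
e_1·a_3 = 0.1543·1 + 0.6172·2 + (-0.4629)·0 + 0.6172·(-4) = -1.0801; e_2·a_3 = (-0.8131)·1 + (-0.1478)·2 + 0.2218·0 + 0.5175·(-4) = -3.1787.
u_3 = a_3 + 1.0801·e_1 + 3.1787·e_2 = (-1.4180, 2.1967, 0.2049, -1.6885).
‖u_3‖ = 3.1192, so e_3 = (-0.4546, 0.7043, 0.0657, -0.5413).

Q = [[0.1543, -0.8131, -0.4546], [0.6172, -0.1478, 0.7043], [-0.4629, 0.2218, 0.0657], [0.6172, 0.5175, -0.5413]], R = [[6.4807, -2.1602, -1.0801], [0.0000, 4.5092, -3.1787], [0.0000, 0.0000, 3.1192]]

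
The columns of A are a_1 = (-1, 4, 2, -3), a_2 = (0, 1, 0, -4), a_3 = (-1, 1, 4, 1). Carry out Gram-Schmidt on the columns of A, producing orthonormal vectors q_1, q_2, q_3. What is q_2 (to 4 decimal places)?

q_2 = (0.1833, -0.3895, -0.3666, -0.8248)

q_1 = a_1/‖a_1‖ = (-1, 4, 2, -3)/5.4772 = (-0.1826, 0.7303, 0.3651, -0.5477).
r_{12} = q_1·a_2 = 2.9212.
u_2 = a_2 − 2.9212·q_1 = (0.5333, -1.1333, -1.0667, -2.4000).
‖u_2‖ = 2.9098, so q_2 = (0.1833, -0.3895, -0.3666, -0.8248).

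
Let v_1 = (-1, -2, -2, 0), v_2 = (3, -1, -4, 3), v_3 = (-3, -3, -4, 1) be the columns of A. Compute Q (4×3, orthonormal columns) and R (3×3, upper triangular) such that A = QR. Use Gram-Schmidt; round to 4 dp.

Q = [[-0.3333, 0.6949, -0.6372], [-0.6667, 0.1022, 0.4602], [-0.6667, -0.4496, -0.1416], [0.0000, 0.5518, 0.6018]], R = [[3.0000, 2.3333, 5.6667], [0.0000, 5.4365, -0.0409], [0.0000, 0.0000, 1.6992]]

q_1 = v_1/‖v_1‖ = (-1, -2, -2, 0)/3.0000 = (-0.3333, -0.6667, -0.6667, 0.0000).
r_{12} = q_1·v_2 = 2.3333.
u_2 = v_2 − 2.3333·q_1 = (3.7778, 0.5556, -2.4444, 3.0000).
‖u_2‖ = 5.4365, so q_2 = (0.6949, 0.1022, -0.4496, 0.5518).
r_{13} = q_1·v_3 = 5.6667; r_{23} = q_2·v_3 = -0.0409.
u_3 = v_3 − 5.6667·q_1 + 0.0409·q_2 = (-1.0827, 0.7820, -0.2406, 1.0226).
‖u_3‖ = 1.6992, so q_3 = (-0.6372, 0.4602, -0.1416, 0.6018).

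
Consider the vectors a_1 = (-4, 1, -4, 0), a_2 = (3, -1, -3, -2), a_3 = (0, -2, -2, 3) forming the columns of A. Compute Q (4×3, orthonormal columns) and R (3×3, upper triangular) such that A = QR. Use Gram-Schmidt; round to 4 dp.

Q = [[-0.6963, 0.6007, 0.1145], [0.1741, -0.2023, -0.5274], [-0.6963, -0.6512, -0.2464], [0.0000, -0.4173, 0.8050]], R = [[5.7446, -0.1741, 1.0445], [0.0000, 4.7927, 0.4552], [0.0000, 0.0000, 3.9626]]

a_1 = (-4, 1, -4, 0); ‖a_1‖ = 5.7446, so e_1 = (-0.6963, 0.1741, -0.6963, 0.0000).
e_1·a_2 = (-0.6963)·3 + 0.1741·(-1) + (-0.6963)·(-3) + 0.0000·(-2) = -0.1741.
u_2 = a_2 + 0.1741·e_1 = (2.8788, -0.9697, -3.1212, -2.0000).
‖u_2‖ = 4.7927, so e_2 = (0.6007, -0.2023, -0.6512, -0.4173).
e_1·a_3 = (-0.6963)·0 + 0.1741·(-2) + (-0.6963)·(-2) + 0.0000·3 = 1.0445; e_2·a_3 = 0.6007·0 + (-0.2023)·(-2) + (-0.6512)·(-2) + (-0.4173)·3 = 0.4552.
u_3 = a_3 − 1.0445·e_1 − 0.4552·e_2 = (0.4538, -2.0897, -0.9763, 3.1900).
‖u_3‖ = 3.9626, so e_3 = (0.1145, -0.5274, -0.2464, 0.8050).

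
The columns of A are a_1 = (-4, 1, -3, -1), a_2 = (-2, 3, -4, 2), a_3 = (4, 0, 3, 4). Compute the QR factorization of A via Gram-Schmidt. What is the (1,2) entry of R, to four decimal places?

r_{12} = 4.0415

a_1 = (-4, 1, -3, -1); ‖a_1‖ = 5.1962, so q_1 = (-0.7698, 0.1925, -0.5774, -0.1925).
r_{12} = q_1·a_2 = 4.0415.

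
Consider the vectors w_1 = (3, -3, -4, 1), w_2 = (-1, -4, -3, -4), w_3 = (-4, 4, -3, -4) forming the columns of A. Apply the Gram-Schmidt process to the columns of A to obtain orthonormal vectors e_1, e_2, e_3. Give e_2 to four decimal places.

e_2 = (-0.4230, -0.4378, -0.1820, -0.7722)

w_1 = (3, -3, -4, 1); ‖w_1‖ = 5.9161, so e_1 = (0.5071, -0.5071, -0.6761, 0.1690).
e_1·w_2 = 0.5071·(-1) + (-0.5071)·(-4) + (-0.6761)·(-3) + 0.1690·(-4) = 2.8735.
u_2 = w_2 − 2.8735·e_1 = (-2.4571, -2.5429, -1.0571, -4.4857).
‖u_2‖ = 5.8089, so e_2 = (-0.4230, -0.4378, -0.1820, -0.7722).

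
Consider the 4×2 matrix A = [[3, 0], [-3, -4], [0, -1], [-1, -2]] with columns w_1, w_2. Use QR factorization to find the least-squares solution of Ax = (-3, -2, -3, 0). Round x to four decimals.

w_1 = (3, -3, 0, -1); ‖w_1‖ = 4.3589, so q_1 = (0.6882, -0.6882, 0.0000, -0.2294).
q_1·w_2 = 0.6882·0 + (-0.6882)·(-4) + 0.0000·(-1) + (-0.2294)·(-2) = 3.2118.
u_2 = w_2 − 3.2118·q_1 = (-2.2105, -1.7895, -1.0000, -1.2632).
‖u_2‖ = 3.2687, so q_2 = (-0.6763, -0.5475, -0.3059, -0.3864).
Qᵀb = (-0.6882, 4.0416).
Back-substitute: x_2 = 4.0416/3.2687 = 1.2365.
x_1 = (-0.6882 − 3.2118·1.2365)/4.3589 = -1.0690.

x = (-1.0690, 1.2365)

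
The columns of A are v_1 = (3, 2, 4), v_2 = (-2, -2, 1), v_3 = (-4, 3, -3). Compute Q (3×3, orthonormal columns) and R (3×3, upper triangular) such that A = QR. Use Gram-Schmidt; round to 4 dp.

v_1 = (3, 2, 4); ‖v_1‖ = 5.3852, so e_1 = (0.5571, 0.3714, 0.7428).
e_1·v_2 = 0.5571·(-2) + 0.3714·(-2) + 0.7428·1 = -1.1142.
u_2 = v_2 + 1.1142·e_1 = (-1.3793, -1.5862, 1.8276).
‖u_2‖ = 2.7854, so e_2 = (-0.4952, -0.5695, 0.6561).
e_1·v_3 = 0.5571·(-4) + 0.3714·3 + 0.7428·(-3) = -3.3425; e_2·v_3 = (-0.4952)·(-4) + (-0.5695)·3 + 0.6561·(-3) = -1.6960.
u_3 = v_3 + 3.3425·e_1 + 1.6960·e_2 = (-2.9778, 3.2756, 0.5956).
‖u_3‖ = 4.4667, so e_3 = (-0.6667, 0.7333, 0.1333).

Q = [[0.5571, -0.4952, -0.6667], [0.3714, -0.5695, 0.7333], [0.7428, 0.6561, 0.1333]], R = [[5.3852, -1.1142, -3.3425], [0.0000, 2.7854, -1.6960], [0.0000, 0.0000, 4.4667]]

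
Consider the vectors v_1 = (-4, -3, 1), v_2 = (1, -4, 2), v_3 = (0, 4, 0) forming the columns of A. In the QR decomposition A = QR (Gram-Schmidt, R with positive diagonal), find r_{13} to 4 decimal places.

r_{13} = -2.3534

e_1 = v_1/‖v_1‖ = (-4, -3, 1)/5.0990 = (-0.7845, -0.5883, 0.1961).
r_{13} = e_1·v_3 = -2.3534.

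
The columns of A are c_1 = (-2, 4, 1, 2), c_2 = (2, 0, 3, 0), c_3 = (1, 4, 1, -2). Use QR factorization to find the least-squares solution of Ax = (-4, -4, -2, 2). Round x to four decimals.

x = (0.2498, -0.6083, -1.1685)

c_1 = (-2, 4, 1, 2); ‖c_1‖ = 5.0000, so q_1 = (-0.4000, 0.8000, 0.2000, 0.4000).
q_1·c_2 = (-0.4000)·2 + 0.8000·0 + 0.2000·3 + 0.4000·0 = -0.2000.
u_2 = c_2 + 0.2000·q_1 = (1.9200, 0.1600, 3.0400, 0.0800).
‖u_2‖ = 3.6000, so q_2 = (0.5333, 0.0444, 0.8444, 0.0222).
q_1·c_3 = (-0.4000)·1 + 0.8000·4 + 0.2000·1 + 0.4000·(-2) = 2.2000; q_2·c_3 = 0.5333·1 + 0.0444·4 + 0.8444·1 + 0.0222·(-2) = 1.5111.
u_3 = c_3 − 2.2000·q_1 − 1.5111·q_2 = (1.0741, 2.1728, -0.7160, -2.9136).
‖u_3‖ = 3.8570, so q_3 = (0.2785, 0.5633, -0.1856, -0.7554).
Qᵀb = (-1.2000, -3.9556, -4.5068).
Back-substitute: x_3 = -4.5068/3.8570 = -1.1685.
x_2 = (-3.9556 − 1.5111·(-1.1685))/3.6000 = -0.6083.
x_1 = (-1.2000 + 0.2000·(-0.6083) − 2.2000·(-1.1685))/5.0000 = 0.2498.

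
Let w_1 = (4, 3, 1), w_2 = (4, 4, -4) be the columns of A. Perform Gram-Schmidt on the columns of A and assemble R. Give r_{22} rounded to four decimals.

w_1 = (4, 3, 1); ‖w_1‖ = 5.0990, so q_1 = (0.7845, 0.5883, 0.1961).
q_1·w_2 = 0.7845·4 + 0.5883·4 + 0.1961·(-4) = 4.7068.
u_2 = w_2 − 4.7068·q_1 = (0.3077, 1.2308, -4.9231).
r_{22} = ‖u_2‖ = 5.0839.

r_{22} = 5.0839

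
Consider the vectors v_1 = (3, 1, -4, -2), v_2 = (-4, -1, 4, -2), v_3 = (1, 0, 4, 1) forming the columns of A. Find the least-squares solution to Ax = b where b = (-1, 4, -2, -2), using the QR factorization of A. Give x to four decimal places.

x = (0.5715, 0.3700, -0.3405)

v_1 = (3, 1, -4, -2); ‖v_1‖ = 5.4772, so e_1 = (0.5477, 0.1826, -0.7303, -0.3651).
e_1·v_2 = 0.5477·(-4) + 0.1826·(-1) + (-0.7303)·4 + (-0.3651)·(-2) = -4.5644.
u_2 = v_2 + 4.5644·e_1 = (-1.5000, -0.1667, 0.6667, -3.6667).
‖u_2‖ = 4.0208, so e_2 = (-0.3731, -0.0415, 0.1658, -0.9119).
e_1·v_3 = 0.5477·1 + 0.1826·0 + (-0.7303)·4 + (-0.3651)·1 = -2.7386; e_2·v_3 = (-0.3731)·1 + (-0.0415)·0 + 0.1658·4 + (-0.9119)·1 = -0.6218.
u_3 = v_3 + 2.7386·e_1 + 0.6218·e_2 = (2.2680, 0.4742, 2.1031, -0.5670).
‖u_3‖ = 3.1802, so e_3 = (0.7132, 0.1491, 0.6613, -0.1783).
Qᵀb = (2.3735, 1.6995, -1.0827).
Back-substitute: x_3 = -1.0827/3.1802 = -0.3405.
x_2 = (1.6995 + 0.6218·(-0.3405))/4.0208 = 0.3700.
x_1 = (2.3735 + 4.5644·0.3700 + 2.7386·(-0.3405))/5.4772 = 0.5715.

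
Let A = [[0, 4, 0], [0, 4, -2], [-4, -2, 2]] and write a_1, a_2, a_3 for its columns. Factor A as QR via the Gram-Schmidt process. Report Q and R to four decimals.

Q = [[0.0000, 0.7071, 0.7071], [0.0000, 0.7071, -0.7071], [-1.0000, 0.0000, 0.0000]], R = [[4.0000, 2.0000, -2.0000], [0.0000, 5.6569, -1.4142], [0.0000, 0.0000, 1.4142]]

q_1 = a_1/‖a_1‖ = (0, 0, -4)/4.0000 = (0.0000, 0.0000, -1.0000).
r_{12} = q_1·a_2 = 2.0000.
u_2 = a_2 − 2.0000·q_1 = (4.0000, 4.0000, 0.0000).
‖u_2‖ = 5.6569, so q_2 = (0.7071, 0.7071, 0.0000).
r_{13} = q_1·a_3 = -2.0000; r_{23} = q_2·a_3 = -1.4142.
u_3 = a_3 + 2.0000·q_1 + 1.4142·q_2 = (1.0000, -1.0000, 0.0000).
‖u_3‖ = 1.4142, so q_3 = (0.7071, -0.7071, 0.0000).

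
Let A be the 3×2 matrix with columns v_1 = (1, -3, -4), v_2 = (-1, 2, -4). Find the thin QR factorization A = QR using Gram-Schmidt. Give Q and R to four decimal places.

v_1 = (1, -3, -4); ‖v_1‖ = 5.0990, so e_1 = (0.1961, -0.5883, -0.7845).
e_1·v_2 = 0.1961·(-1) + (-0.5883)·2 + (-0.7845)·(-4) = 1.7650.
u_2 = v_2 − 1.7650·e_1 = (-1.3462, 3.0385, -2.6154).
‖u_2‖ = 4.2290, so e_2 = (-0.3183, 0.7185, -0.6184).

Q = [[0.1961, -0.3183], [-0.5883, 0.7185], [-0.7845, -0.6184]], R = [[5.0990, 1.7650], [0.0000, 4.2290]]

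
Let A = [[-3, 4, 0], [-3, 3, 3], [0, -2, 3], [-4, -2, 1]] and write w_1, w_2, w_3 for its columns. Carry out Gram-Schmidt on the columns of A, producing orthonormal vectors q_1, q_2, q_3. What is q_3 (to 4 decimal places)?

w_1 = (-3, -3, 0, -4); ‖w_1‖ = 5.8310, so q_1 = (-0.5145, -0.5145, 0.0000, -0.6860).
q_1·w_2 = (-0.5145)·4 + (-0.5145)·3 + 0.0000·(-2) + (-0.6860)·(-2) = -2.2295.
u_2 = w_2 + 2.2295·q_1 = (2.8529, 1.8529, -2.0000, -3.5294).
‖u_2‖ = 5.2943, so q_2 = (0.5389, 0.3500, -0.3778, -0.6666).
q_1·w_3 = (-0.5145)·0 + (-0.5145)·3 + 0.0000·3 + (-0.6860)·1 = -2.2295; q_2·w_3 = 0.5389·0 + 0.3500·3 + (-0.3778)·3 + (-0.6666)·1 = -0.7500.
u_3 = w_3 + 2.2295·q_1 + 0.7500·q_2 = (-0.7429, 2.1154, 2.7167, -1.0294).
‖u_3‖ = 3.6697, so q_3 = (-0.2024, 0.5765, 0.7403, -0.2805).

q_3 = (-0.2024, 0.5765, 0.7403, -0.2805)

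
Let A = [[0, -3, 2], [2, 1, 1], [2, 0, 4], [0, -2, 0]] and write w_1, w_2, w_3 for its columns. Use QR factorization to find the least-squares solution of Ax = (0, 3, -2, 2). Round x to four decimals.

x = (2.9487, -1.1795, -1.9231)

w_1 = (0, 2, 2, 0); ‖w_1‖ = 2.8284, so q_1 = (0.0000, 0.7071, 0.7071, 0.0000).
q_1·w_2 = 0.0000·(-3) + 0.7071·1 + 0.7071·0 + 0.0000·(-2) = 0.7071.
u_2 = w_2 − 0.7071·q_1 = (-3.0000, 0.5000, -0.5000, -2.0000).
‖u_2‖ = 3.6742, so q_2 = (-0.8165, 0.1361, -0.1361, -0.5443).
q_1·w_3 = 0.0000·2 + 0.7071·1 + 0.7071·4 + 0.0000·0 = 3.5355; q_2·w_3 = (-0.8165)·2 + 0.1361·1 + (-0.1361)·4 + (-0.5443)·0 = -2.0412.
u_3 = w_3 − 3.5355·q_1 + 2.0412·q_2 = (0.3333, -1.2222, 1.2222, -1.1111).
‖u_3‖ = 2.0817, so q_3 = (0.1601, -0.5871, 0.5871, -0.5338).
Qᵀb = (0.7071, -0.4082, -4.0032).
Back-substitute: x_3 = -4.0032/2.0817 = -1.9231.
x_2 = (-0.4082 + 2.0412·(-1.9231))/3.6742 = -1.1795.
x_1 = (0.7071 − 0.7071·(-1.1795) − 3.5355·(-1.9231))/2.8284 = 2.9487.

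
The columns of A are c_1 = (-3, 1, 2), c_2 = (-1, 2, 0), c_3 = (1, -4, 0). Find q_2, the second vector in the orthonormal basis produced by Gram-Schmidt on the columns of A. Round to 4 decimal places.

q_2 = (0.0398, 0.9163, -0.3984)

c_1 = (-3, 1, 2); ‖c_1‖ = 3.7417, so q_1 = (-0.8018, 0.2673, 0.5345).
q_1·c_2 = (-0.8018)·(-1) + 0.2673·2 + 0.5345·0 = 1.3363.
u_2 = c_2 − 1.3363·q_1 = (0.0714, 1.6429, -0.7143).
‖u_2‖ = 1.7928, so q_2 = (0.0398, 0.9163, -0.3984).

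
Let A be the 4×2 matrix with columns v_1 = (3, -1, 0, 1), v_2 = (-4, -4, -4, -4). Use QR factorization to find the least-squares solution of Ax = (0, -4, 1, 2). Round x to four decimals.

q_1 = v_1/‖v_1‖ = (3, -1, 0, 1)/3.3166 = (0.9045, -0.3015, 0.0000, 0.3015).
r_{12} = q_1·v_2 = -3.6181.
u_2 = v_2 + 3.6181·q_1 = (-0.7273, -5.0909, -4.0000, -2.9091).
‖u_2‖ = 7.1351, so q_2 = (-0.1019, -0.7135, -0.5606, -0.4077).
Qᵀb = (1.8091, 1.4780).
Back-substitute: x_2 = 1.4780/7.1351 = 0.2071.
x_1 = (1.8091 + 3.6181·0.2071)/3.3166 = 0.7714.

x = (0.7714, 0.2071)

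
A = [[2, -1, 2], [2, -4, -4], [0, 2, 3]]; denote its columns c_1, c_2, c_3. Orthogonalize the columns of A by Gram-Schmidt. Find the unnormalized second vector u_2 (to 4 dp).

u_2 = (1.5000, -1.5000, 2.0000)

c_1 = (2, 2, 0); ‖c_1‖ = 2.8284, so q_1 = (0.7071, 0.7071, 0.0000).
q_1·c_2 = 0.7071·(-1) + 0.7071·(-4) + 0.0000·2 = -3.5355.
u_2 = c_2 + 3.5355·q_1 = (1.5000, -1.5000, 2.0000).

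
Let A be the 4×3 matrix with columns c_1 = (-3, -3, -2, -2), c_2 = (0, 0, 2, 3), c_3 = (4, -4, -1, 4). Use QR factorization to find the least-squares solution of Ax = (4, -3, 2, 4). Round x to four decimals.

x = (-0.2143, 0.5062, 0.7276)

q_1 = c_1/‖c_1‖ = (-3, -3, -2, -2)/5.0990 = (-0.5883, -0.5883, -0.3922, -0.3922).
r_{12} = q_1·c_2 = -1.9612.
u_2 = c_2 + 1.9612·q_1 = (-1.1538, -1.1538, 1.2308, 2.2308).
‖u_2‖ = 3.0255, so q_2 = (-0.3814, -0.3814, 0.4068, 0.7373).
r_{13} = q_1·c_3 = -1.1767; r_{23} = q_2·c_3 = 2.5425.
u_3 = c_3 + 1.1767·q_1 − 2.5425·q_2 = (4.2773, -3.7227, -2.4958, 1.6639).
‖u_3‖ = 6.4149, so q_3 = (0.6668, -0.5803, -0.3891, 0.2594).
Qᵀb = (-2.9417, 3.3815, 4.6674).
Back-substitute: x_3 = 4.6674/6.4149 = 0.7276.
x_2 = (3.3815 − 2.5425·0.7276)/3.0255 = 0.5062.
x_1 = (-2.9417 + 1.9612·0.5062 + 1.1767·0.7276)/5.0990 = -0.2143.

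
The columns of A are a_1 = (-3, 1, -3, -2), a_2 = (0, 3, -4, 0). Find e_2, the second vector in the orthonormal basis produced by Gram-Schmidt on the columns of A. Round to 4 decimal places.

e_2 = (0.5016, 0.6019, -0.5238, 0.3344)

a_1 = (-3, 1, -3, -2); ‖a_1‖ = 4.7958, so e_1 = (-0.6255, 0.2085, -0.6255, -0.4170).
e_1·a_2 = (-0.6255)·0 + 0.2085·3 + (-0.6255)·(-4) + (-0.4170)·0 = 3.1277.
u_2 = a_2 − 3.1277·e_1 = (1.9565, 2.3478, -2.0435, 1.3043).
‖u_2‖ = 3.9009, so e_2 = (0.5016, 0.6019, -0.5238, 0.3344).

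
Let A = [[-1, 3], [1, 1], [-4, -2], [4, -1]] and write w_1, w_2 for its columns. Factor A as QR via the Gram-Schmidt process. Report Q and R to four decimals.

Q = [[-0.1715, 0.7929], [0.1715, 0.2440], [-0.6860, -0.4574], [0.6860, -0.3202]], R = [[5.8310, 0.3430], [0.0000, 3.8578]]

e_1 = w_1/‖w_1‖ = (-1, 1, -4, 4)/5.8310 = (-0.1715, 0.1715, -0.6860, 0.6860).
r_{12} = e_1·w_2 = 0.3430.
u_2 = w_2 − 0.3430·e_1 = (3.0588, 0.9412, -1.7647, -1.2353).
‖u_2‖ = 3.8578, so e_2 = (0.7929, 0.2440, -0.4574, -0.3202).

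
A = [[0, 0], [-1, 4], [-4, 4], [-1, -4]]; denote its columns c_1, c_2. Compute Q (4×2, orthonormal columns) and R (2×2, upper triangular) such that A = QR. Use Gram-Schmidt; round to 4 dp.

Q = [[0.0000, 0.0000], [-0.2357, 0.5353], [-0.9428, 0.0765], [-0.2357, -0.8412]], R = [[4.2426, -3.7712], [0.0000, 5.8119]]

q_1 = c_1/‖c_1‖ = (0, -1, -4, -1)/4.2426 = (0.0000, -0.2357, -0.9428, -0.2357).
r_{12} = q_1·c_2 = -3.7712.
u_2 = c_2 + 3.7712·q_1 = (0.0000, 3.1111, 0.4444, -4.8889).
‖u_2‖ = 5.8119, so q_2 = (0.0000, 0.5353, 0.0765, -0.8412).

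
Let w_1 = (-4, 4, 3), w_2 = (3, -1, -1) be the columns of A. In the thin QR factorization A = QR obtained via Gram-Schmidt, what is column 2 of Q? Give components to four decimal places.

w_1 = (-4, 4, 3); ‖w_1‖ = 6.4031, so q_1 = (-0.6247, 0.6247, 0.4685).
q_1·w_2 = (-0.6247)·3 + 0.6247·(-1) + 0.4685·(-1) = -2.9673.
u_2 = w_2 + 2.9673·q_1 = (1.1463, 0.8537, 0.3902).
‖u_2‖ = 1.4816, so q_2 = (0.7737, 0.5762, 0.2634).

q_2 = (0.7737, 0.5762, 0.2634)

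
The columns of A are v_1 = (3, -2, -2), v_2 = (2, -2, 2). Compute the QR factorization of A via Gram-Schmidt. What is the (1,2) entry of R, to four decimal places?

r_{12} = 1.4552

v_1 = (3, -2, -2); ‖v_1‖ = 4.1231, so e_1 = (0.7276, -0.4851, -0.4851).
r_{12} = e_1·v_2 = 1.4552.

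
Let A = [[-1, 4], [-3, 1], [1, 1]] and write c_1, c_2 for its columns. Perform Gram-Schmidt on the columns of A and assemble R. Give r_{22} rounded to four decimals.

c_1 = (-1, -3, 1); ‖c_1‖ = 3.3166, so q_1 = (-0.3015, -0.9045, 0.3015).
q_1·c_2 = (-0.3015)·4 + (-0.9045)·1 + 0.3015·1 = -1.8091.
u_2 = c_2 + 1.8091·q_1 = (3.4545, -0.6364, 1.5455).
r_{22} = ‖u_2‖ = 3.8376.

r_{22} = 3.8376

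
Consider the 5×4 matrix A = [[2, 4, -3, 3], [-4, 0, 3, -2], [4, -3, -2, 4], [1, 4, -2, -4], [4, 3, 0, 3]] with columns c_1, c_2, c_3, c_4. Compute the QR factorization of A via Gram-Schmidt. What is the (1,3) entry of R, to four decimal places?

c_1 = (2, -4, 4, 1, 4); ‖c_1‖ = 7.2801, so q_1 = (0.2747, -0.5494, 0.5494, 0.1374, 0.5494).
r_{13} = q_1·c_3 = -3.8461.

r_{13} = -3.8461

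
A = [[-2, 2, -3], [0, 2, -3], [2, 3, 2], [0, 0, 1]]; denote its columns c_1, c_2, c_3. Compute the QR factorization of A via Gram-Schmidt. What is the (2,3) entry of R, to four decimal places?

r_{23} = -2.0926

q_1 = c_1/‖c_1‖ = (-2, 0, 2, 0)/2.8284 = (-0.7071, 0.0000, 0.7071, 0.0000).
r_{12} = q_1·c_2 = 0.7071.
u_2 = c_2 − 0.7071·q_1 = (2.5000, 2.0000, 2.5000, 0.0000).
‖u_2‖ = 4.0620, so q_2 = (0.6155, 0.4924, 0.6155, 0.0000).
r_{23} = q_2·c_3 = -2.0926.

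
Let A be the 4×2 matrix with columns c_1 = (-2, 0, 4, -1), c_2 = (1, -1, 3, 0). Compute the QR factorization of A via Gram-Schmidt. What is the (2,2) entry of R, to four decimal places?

c_1 = (-2, 0, 4, -1); ‖c_1‖ = 4.5826, so e_1 = (-0.4364, 0.0000, 0.8729, -0.2182).
e_1·c_2 = (-0.4364)·1 + 0.0000·(-1) + 0.8729·3 + (-0.2182)·0 = 2.1822.
u_2 = c_2 − 2.1822·e_1 = (1.9524, -1.0000, 1.0952, 0.4762).
r_{22} = ‖u_2‖ = 2.4976.

r_{22} = 2.4976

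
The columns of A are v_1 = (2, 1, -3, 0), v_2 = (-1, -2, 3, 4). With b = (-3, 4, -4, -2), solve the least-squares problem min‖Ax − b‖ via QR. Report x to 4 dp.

x = (-0.0996, -0.8765)

v_1 = (2, 1, -3, 0); ‖v_1‖ = 3.7417, so e_1 = (0.5345, 0.2673, -0.8018, 0.0000).
e_1·v_2 = 0.5345·(-1) + 0.2673·(-2) + (-0.8018)·3 + 0.0000·4 = -3.4744.
u_2 = v_2 + 3.4744·e_1 = (0.8571, -1.0714, 0.2143, 4.0000).
‖u_2‖ = 4.2342, so e_2 = (0.2024, -0.2530, 0.0506, 0.9447).
Qᵀb = (2.6726, -3.7113).
Back-substitute: x_2 = -3.7113/4.2342 = -0.8765.
x_1 = (2.6726 + 3.4744·(-0.8765))/3.7417 = -0.0996.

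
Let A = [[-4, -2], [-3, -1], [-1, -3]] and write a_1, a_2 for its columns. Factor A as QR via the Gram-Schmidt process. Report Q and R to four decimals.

e_1 = a_1/‖a_1‖ = (-4, -3, -1)/5.0990 = (-0.7845, -0.5883, -0.1961).
r_{12} = e_1·a_2 = 2.7456.
u_2 = a_2 − 2.7456·e_1 = (0.1538, 0.6154, -2.4615).
‖u_2‖ = 2.5420, so e_2 = (0.0605, 0.2421, -0.9684).

Q = [[-0.7845, 0.0605], [-0.5883, 0.2421], [-0.1961, -0.9684]], R = [[5.0990, 2.7456], [0.0000, 2.5420]]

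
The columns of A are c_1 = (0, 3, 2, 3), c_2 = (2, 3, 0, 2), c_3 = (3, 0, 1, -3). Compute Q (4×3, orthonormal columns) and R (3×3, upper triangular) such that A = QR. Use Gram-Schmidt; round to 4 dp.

Q = [[0.0000, 0.7685, 0.4344], [0.6396, 0.3668, 0.0770], [0.4264, -0.5240, 0.7093], [0.6396, -0.0175, -0.5498]], R = [[4.6904, 3.1980, -1.4924], [0.0000, 2.6024, 1.8339], [0.0000, 0.0000, 3.6619]]

c_1 = (0, 3, 2, 3); ‖c_1‖ = 4.6904, so q_1 = (0.0000, 0.6396, 0.4264, 0.6396).
q_1·c_2 = 0.0000·2 + 0.6396·3 + 0.4264·0 + 0.6396·2 = 3.1980.
u_2 = c_2 − 3.1980·q_1 = (2.0000, 0.9545, -1.3636, -0.0455).
‖u_2‖ = 2.6024, so q_2 = (0.7685, 0.3668, -0.5240, -0.0175).
q_1·c_3 = 0.0000·3 + 0.6396·0 + 0.4264·1 + 0.6396·(-3) = -1.4924; q_2·c_3 = 0.7685·3 + 0.3668·0 + (-0.5240)·1 + (-0.0175)·(-3) = 1.8339.
u_3 = c_3 + 1.4924·q_1 − 1.8339·q_2 = (1.5906, 0.2819, 2.5973, -2.0134).
‖u_3‖ = 3.6619, so q_3 = (0.4344, 0.0770, 0.7093, -0.5498).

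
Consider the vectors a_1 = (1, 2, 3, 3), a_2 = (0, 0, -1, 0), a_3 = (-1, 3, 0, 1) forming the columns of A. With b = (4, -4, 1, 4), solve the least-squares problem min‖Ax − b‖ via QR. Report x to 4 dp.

x = (2.0444, 5.1333, -2.5778)

a_1 = (1, 2, 3, 3); ‖a_1‖ = 4.7958, so e_1 = (0.2085, 0.4170, 0.6255, 0.6255).
e_1·a_2 = 0.2085·0 + 0.4170·0 + 0.6255·(-1) + 0.6255·0 = -0.6255.
u_2 = a_2 + 0.6255·e_1 = (0.1304, 0.2609, -0.6087, 0.3913).
‖u_2‖ = 0.7802, so e_2 = (0.1672, 0.3344, -0.7802, 0.5016).
e_1·a_3 = 0.2085·(-1) + 0.4170·3 + 0.6255·0 + 0.6255·1 = 1.6681; e_2·a_3 = 0.1672·(-1) + 0.3344·3 + (-0.7802)·0 + 0.5016·1 = 1.3375.
u_3 = a_3 − 1.6681·e_1 − 1.3375·e_2 = (-1.5714, 1.8571, 0.0000, -0.7143).
‖u_3‖ = 2.5355, so e_3 = (-0.6198, 0.7325, 0.0000, -0.2817).
Qᵀb = (2.2937, 0.5573, -6.5359).
Back-substitute: x_3 = -6.5359/2.5355 = -2.5778.
x_2 = (0.5573 − 1.3375·(-2.5778))/0.7802 = 5.1333.
x_1 = (2.2937 + 0.6255·5.1333 − 1.6681·(-2.5778))/4.7958 = 2.0444.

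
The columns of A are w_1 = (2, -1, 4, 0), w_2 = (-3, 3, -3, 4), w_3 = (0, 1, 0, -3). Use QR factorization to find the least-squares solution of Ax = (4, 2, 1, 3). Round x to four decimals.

w_1 = (2, -1, 4, 0); ‖w_1‖ = 4.5826, so e_1 = (0.4364, -0.2182, 0.8729, 0.0000).
e_1·w_2 = 0.4364·(-3) + (-0.2182)·3 + 0.8729·(-3) + 0.0000·4 = -4.5826.
u_2 = w_2 + 4.5826·e_1 = (-1.0000, 2.0000, 1.0000, 4.0000).
‖u_2‖ = 4.6904, so e_2 = (-0.2132, 0.4264, 0.2132, 0.8528).
e_1·w_3 = 0.4364·0 + (-0.2182)·1 + 0.8729·0 + 0.0000·(-3) = -0.2182; e_2·w_3 = (-0.2132)·0 + 0.4264·1 + 0.2132·0 + 0.8528·(-3) = -2.1320.
u_3 = w_3 + 0.2182·e_1 + 2.1320·e_2 = (-0.3593, 1.8615, 0.6450, -1.1818).
‖u_3‖ = 2.3253, so e_3 = (-0.1545, 0.8005, 0.2774, -0.5082).
Qᵀb = (2.1822, 2.7716, -0.2644).
Back-substitute: x_3 = -0.2644/2.3253 = -0.1137.
x_2 = (2.7716 + 2.1320·(-0.1137))/4.6904 = 0.5392.
x_1 = (2.1822 + 4.5826·0.5392 + 0.2182·(-0.1137))/4.5826 = 1.0100.

x = (1.0100, 0.5392, -0.1137)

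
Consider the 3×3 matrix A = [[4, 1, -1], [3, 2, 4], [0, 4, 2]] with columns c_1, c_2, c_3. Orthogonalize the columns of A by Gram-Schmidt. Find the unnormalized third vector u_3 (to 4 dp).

c_1 = (4, 3, 0); ‖c_1‖ = 5.0000, so e_1 = (0.8000, 0.6000, 0.0000).
e_1·c_2 = 0.8000·1 + 0.6000·2 + 0.0000·4 = 2.0000.
u_2 = c_2 − 2.0000·e_1 = (-0.6000, 0.8000, 4.0000).
‖u_2‖ = 4.1231, so e_2 = (-0.1455, 0.1940, 0.9701).
e_1·c_3 = 0.8000·(-1) + 0.6000·4 + 0.0000·2 = 1.6000; e_2·c_3 = (-0.1455)·(-1) + 0.1940·4 + 0.9701·2 = 2.8619.
u_3 = c_3 − 1.6000·e_1 − 2.8619·e_2 = (-1.8635, 2.4847, -0.7765).

u_3 = (-1.8635, 2.4847, -0.7765)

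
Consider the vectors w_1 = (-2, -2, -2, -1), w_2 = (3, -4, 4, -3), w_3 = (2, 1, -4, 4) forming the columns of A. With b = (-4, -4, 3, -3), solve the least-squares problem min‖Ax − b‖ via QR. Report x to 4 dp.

w_1 = (-2, -2, -2, -1); ‖w_1‖ = 3.6056, so q_1 = (-0.5547, -0.5547, -0.5547, -0.2774).
q_1·w_2 = (-0.5547)·3 + (-0.5547)·(-4) + (-0.5547)·4 + (-0.2774)·(-3) = -0.8321.
u_2 = w_2 + 0.8321·q_1 = (2.5385, -4.4615, 3.5385, -3.2308).
‖u_2‖ = 7.0219, so q_2 = (0.3615, -0.6354, 0.5039, -0.4601).
q_1·w_3 = (-0.5547)·2 + (-0.5547)·1 + (-0.5547)·(-4) + (-0.2774)·4 = -0.5547; q_2·w_3 = 0.3615·2 + (-0.6354)·1 + 0.5039·(-4) + (-0.4601)·4 = -3.7684.
u_3 = w_3 + 0.5547·q_1 + 3.7684·q_2 = (3.0546, -1.7020, -2.4087, 2.1123).
‖u_3‖ = 4.7425, so q_3 = (0.6441, -0.3589, -0.5079, 0.4454).
Qᵀb = (3.6056, 3.9875, -4.0007).
Back-substitute: x_3 = -4.0007/4.7425 = -0.8436.
x_2 = (3.9875 + 3.7684·(-0.8436))/7.0219 = 0.1151.
x_1 = (3.6056 + 0.8321·0.1151 + 0.5547·(-0.8436))/3.6056 = 0.8968.

x = (0.8968, 0.1151, -0.8436)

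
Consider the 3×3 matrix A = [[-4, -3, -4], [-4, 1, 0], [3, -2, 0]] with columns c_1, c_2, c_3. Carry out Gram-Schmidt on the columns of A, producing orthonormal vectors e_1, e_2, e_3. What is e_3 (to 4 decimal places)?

c_1 = (-4, -4, 3); ‖c_1‖ = 6.4031, so e_1 = (-0.6247, -0.6247, 0.4685).
e_1·c_2 = (-0.6247)·(-3) + (-0.6247)·1 + 0.4685·(-2) = 0.3123.
u_2 = c_2 − 0.3123·e_1 = (-2.8049, 1.1951, -2.1463).
‖u_2‖ = 3.7286, so e_2 = (-0.7523, 0.3205, -0.5756).
e_1·c_3 = (-0.6247)·(-4) + (-0.6247)·0 + 0.4685·0 = 2.4988; e_2·c_3 = (-0.7523)·(-4) + 0.3205·0 + (-0.5756)·0 = 3.0090.
u_3 = c_3 − 2.4988·e_1 − 3.0090·e_2 = (-0.1754, 0.5965, 0.5614).
‖u_3‖ = 0.8377, so e_3 = (-0.2094, 0.7121, 0.6702).

e_3 = (-0.2094, 0.7121, 0.6702)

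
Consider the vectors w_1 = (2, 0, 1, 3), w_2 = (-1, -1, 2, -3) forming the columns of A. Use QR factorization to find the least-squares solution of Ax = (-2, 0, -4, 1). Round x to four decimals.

x = (-1.2093, -1.3256)

w_1 = (2, 0, 1, 3); ‖w_1‖ = 3.7417, so e_1 = (0.5345, 0.0000, 0.2673, 0.8018).
e_1·w_2 = 0.5345·(-1) + 0.0000·(-1) + 0.2673·2 + 0.8018·(-3) = -2.4054.
u_2 = w_2 + 2.4054·e_1 = (0.2857, -1.0000, 2.6429, -1.0714).
‖u_2‖ = 3.0355, so e_2 = (0.0941, -0.3294, 0.8706, -0.3530).
Qᵀb = (-1.3363, -4.0238).
Back-substitute: x_2 = -4.0238/3.0355 = -1.3256.
x_1 = (-1.3363 + 2.4054·(-1.3256))/3.7417 = -1.2093.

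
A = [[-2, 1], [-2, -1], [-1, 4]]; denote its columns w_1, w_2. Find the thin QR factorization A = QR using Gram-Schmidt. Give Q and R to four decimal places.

w_1 = (-2, -2, -1); ‖w_1‖ = 3.0000, so e_1 = (-0.6667, -0.6667, -0.3333).
e_1·w_2 = (-0.6667)·1 + (-0.6667)·(-1) + (-0.3333)·4 = -1.3333.
u_2 = w_2 + 1.3333·e_1 = (0.1111, -1.8889, 3.5556).
‖u_2‖ = 4.0277, so e_2 = (0.0276, -0.4690, 0.8828).

Q = [[-0.6667, 0.0276], [-0.6667, -0.4690], [-0.3333, 0.8828]], R = [[3.0000, -1.3333], [0.0000, 4.0277]]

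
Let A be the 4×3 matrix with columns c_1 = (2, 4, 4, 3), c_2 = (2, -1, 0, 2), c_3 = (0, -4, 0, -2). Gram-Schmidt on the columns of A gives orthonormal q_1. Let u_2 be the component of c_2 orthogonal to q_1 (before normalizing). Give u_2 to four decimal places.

u_2 = (1.7333, -1.5333, -0.5333, 1.6000)

q_1 = c_1/‖c_1‖ = (2, 4, 4, 3)/6.7082 = (0.2981, 0.5963, 0.5963, 0.4472).
r_{12} = q_1·c_2 = 0.8944.
u_2 = c_2 − 0.8944·q_1 = (1.7333, -1.5333, -0.5333, 1.6000).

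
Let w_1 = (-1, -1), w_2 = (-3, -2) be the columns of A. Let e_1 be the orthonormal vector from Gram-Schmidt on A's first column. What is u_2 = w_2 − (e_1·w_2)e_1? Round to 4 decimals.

w_1 = (-1, -1); ‖w_1‖ = 1.4142, so e_1 = (-0.7071, -0.7071).
e_1·w_2 = (-0.7071)·(-3) + (-0.7071)·(-2) = 3.5355.
u_2 = w_2 − 3.5355·e_1 = (-0.5000, 0.5000).

u_2 = (-0.5000, 0.5000)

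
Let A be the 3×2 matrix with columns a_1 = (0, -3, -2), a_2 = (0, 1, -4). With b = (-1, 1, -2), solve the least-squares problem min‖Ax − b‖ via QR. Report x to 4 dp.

x = (-0.1429, 0.5714)

a_1 = (0, -3, -2); ‖a_1‖ = 3.6056, so q_1 = (0.0000, -0.8321, -0.5547).
q_1·a_2 = 0.0000·0 + (-0.8321)·1 + (-0.5547)·(-4) = 1.3868.
u_2 = a_2 − 1.3868·q_1 = (0.0000, 2.1538, -3.2308).
‖u_2‖ = 3.8829, so q_2 = (0.0000, 0.5547, -0.8321).
Qᵀb = (0.2774, 2.2188).
Back-substitute: x_2 = 2.2188/3.8829 = 0.5714.
x_1 = (0.2774 − 1.3868·0.5714)/3.6056 = -0.1429.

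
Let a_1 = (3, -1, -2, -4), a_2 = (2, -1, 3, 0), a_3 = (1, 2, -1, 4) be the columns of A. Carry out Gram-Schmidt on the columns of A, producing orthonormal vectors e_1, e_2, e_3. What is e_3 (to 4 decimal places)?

e_3 = (0.6645, 0.3484, -0.3269, 0.5747)

a_1 = (3, -1, -2, -4); ‖a_1‖ = 5.4772, so e_1 = (0.5477, -0.1826, -0.3651, -0.7303).
e_1·a_2 = 0.5477·2 + (-0.1826)·(-1) + (-0.3651)·3 + (-0.7303)·0 = 0.1826.
u_2 = a_2 − 0.1826·e_1 = (1.9000, -0.9667, 3.0667, 0.1333).
‖u_2‖ = 3.7372, so e_2 = (0.5084, -0.2587, 0.8206, 0.0357).
e_1·a_3 = 0.5477·1 + (-0.1826)·2 + (-0.3651)·(-1) + (-0.7303)·4 = -2.3735; e_2·a_3 = 0.5084·1 + (-0.2587)·2 + 0.8206·(-1) + 0.0357·4 = -0.6868.
u_3 = a_3 + 2.3735·e_1 + 0.6868·e_2 = (2.6492, 1.3890, -1.3031, 2.2912).
‖u_3‖ = 3.9869, so e_3 = (0.6645, 0.3484, -0.3269, 0.5747).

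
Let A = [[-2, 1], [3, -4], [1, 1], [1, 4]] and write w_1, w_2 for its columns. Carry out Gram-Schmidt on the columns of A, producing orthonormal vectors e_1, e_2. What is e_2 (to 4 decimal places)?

w_1 = (-2, 3, 1, 1); ‖w_1‖ = 3.8730, so e_1 = (-0.5164, 0.7746, 0.2582, 0.2582).
e_1·w_2 = (-0.5164)·1 + 0.7746·(-4) + 0.2582·1 + 0.2582·4 = -2.3238.
u_2 = w_2 + 2.3238·e_1 = (-0.2000, -2.2000, 1.6000, 4.6000).
‖u_2‖ = 5.3479, so e_2 = (-0.0374, -0.4114, 0.2992, 0.8602).

e_2 = (-0.0374, -0.4114, 0.2992, 0.8602)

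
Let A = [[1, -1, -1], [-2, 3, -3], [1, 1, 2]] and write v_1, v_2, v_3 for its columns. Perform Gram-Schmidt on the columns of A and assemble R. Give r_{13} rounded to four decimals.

v_1 = (1, -2, 1); ‖v_1‖ = 2.4495, so q_1 = (0.4082, -0.8165, 0.4082).
r_{13} = q_1·v_3 = 2.8577.

r_{13} = 2.8577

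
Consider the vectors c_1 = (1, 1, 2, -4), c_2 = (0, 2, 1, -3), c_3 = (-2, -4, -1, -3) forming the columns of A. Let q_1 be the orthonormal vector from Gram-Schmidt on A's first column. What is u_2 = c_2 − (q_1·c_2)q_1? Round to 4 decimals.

u_2 = (-0.7273, 1.2727, -0.4545, -0.0909)

c_1 = (1, 1, 2, -4); ‖c_1‖ = 4.6904, so q_1 = (0.2132, 0.2132, 0.4264, -0.8528).
q_1·c_2 = 0.2132·0 + 0.2132·2 + 0.4264·1 + (-0.8528)·(-3) = 3.4112.
u_2 = c_2 − 3.4112·q_1 = (-0.7273, 1.2727, -0.4545, -0.0909).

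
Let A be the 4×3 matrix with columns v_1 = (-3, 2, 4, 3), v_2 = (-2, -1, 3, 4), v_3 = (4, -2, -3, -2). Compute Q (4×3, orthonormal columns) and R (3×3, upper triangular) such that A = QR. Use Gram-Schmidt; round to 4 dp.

Q = [[-0.4867, 0.0688, 0.8701], [0.3244, -0.8082, 0.2272], [0.6489, 0.0172, 0.3889], [0.4867, 0.5846, 0.2002]], R = [[6.1644, 4.5422, -5.5155], [0.0000, 3.0608, 0.6706], [0.0000, 0.0000, 1.4592]]

e_1 = v_1/‖v_1‖ = (-3, 2, 4, 3)/6.1644 = (-0.4867, 0.3244, 0.6489, 0.4867).
r_{12} = e_1·v_2 = 4.5422.
u_2 = v_2 − 4.5422·e_1 = (0.2105, -2.4737, 0.0526, 1.7895).
‖u_2‖ = 3.0608, so e_2 = (0.0688, -0.8082, 0.0172, 0.5846).
r_{13} = e_1·v_3 = -5.5155; r_{23} = e_2·v_3 = 0.6706.
u_3 = v_3 + 5.5155·e_1 − 0.6706·e_2 = (1.2697, 0.3315, 0.5674, 0.2921).
‖u_3‖ = 1.4592, so e_3 = (0.8701, 0.2272, 0.3889, 0.2002).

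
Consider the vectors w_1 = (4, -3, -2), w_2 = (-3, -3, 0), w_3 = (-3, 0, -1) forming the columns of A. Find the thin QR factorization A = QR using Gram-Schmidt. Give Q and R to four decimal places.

Q = [[0.7428, -0.6149, -0.2649], [-0.5571, -0.7871, 0.2649], [-0.3714, -0.0492, -0.9272]], R = [[5.3852, -0.5571, -1.8570], [0.0000, 4.2059, 1.8939], [0.0000, 0.0000, 1.7219]]

w_1 = (4, -3, -2); ‖w_1‖ = 5.3852, so q_1 = (0.7428, -0.5571, -0.3714).
q_1·w_2 = 0.7428·(-3) + (-0.5571)·(-3) + (-0.3714)·0 = -0.5571.
u_2 = w_2 + 0.5571·q_1 = (-2.5862, -3.3103, -0.2069).
‖u_2‖ = 4.2059, so q_2 = (-0.6149, -0.7871, -0.0492).
q_1·w_3 = 0.7428·(-3) + (-0.5571)·0 + (-0.3714)·(-1) = -1.8570; q_2·w_3 = (-0.6149)·(-3) + (-0.7871)·0 + (-0.0492)·(-1) = 1.8939.
u_3 = w_3 + 1.8570·q_1 − 1.8939·q_2 = (-0.4561, 0.4561, -1.5965).
‖u_3‖ = 1.7219, so q_3 = (-0.2649, 0.2649, -0.9272).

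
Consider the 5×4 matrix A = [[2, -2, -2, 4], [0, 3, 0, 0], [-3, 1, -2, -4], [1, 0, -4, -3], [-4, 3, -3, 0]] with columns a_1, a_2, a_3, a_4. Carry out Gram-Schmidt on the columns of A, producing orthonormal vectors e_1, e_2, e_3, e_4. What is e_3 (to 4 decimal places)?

e_1 = a_1/‖a_1‖ = (2, 0, -3, 1, -4)/5.4772 = (0.3651, 0.0000, -0.5477, 0.1826, -0.7303).
r_{12} = e_1·a_2 = -3.4689.
u_2 = a_2 + 3.4689·e_1 = (-0.7333, 3.0000, -0.9000, 0.6333, 0.4667).
‖u_2‖ = 3.3116, so e_2 = (-0.2214, 0.9059, -0.2718, 0.1912, 0.1409).
r_{13} = e_1·a_3 = 1.8257; r_{23} = e_2·a_3 = -0.2013.
u_3 = a_3 − 1.8257·e_1 + 0.2013·e_2 = (-2.7112, 0.1824, -1.0547, -4.2948, -1.6383).
‖u_3‖ = 5.4430, so e_3 = (-0.4981, 0.0335, -0.1938, -0.7891, -0.3010).

e_3 = (-0.4981, 0.0335, -0.1938, -0.7891, -0.3010)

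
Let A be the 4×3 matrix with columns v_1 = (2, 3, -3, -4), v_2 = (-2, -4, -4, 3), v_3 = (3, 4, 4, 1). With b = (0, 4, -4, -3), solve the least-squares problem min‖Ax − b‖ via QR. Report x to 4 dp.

v_1 = (2, 3, -3, -4); ‖v_1‖ = 6.1644, so q_1 = (0.3244, 0.4867, -0.4867, -0.6489).
q_1·v_2 = 0.3244·(-2) + 0.4867·(-4) + (-0.4867)·(-4) + (-0.6489)·3 = -2.5955.
u_2 = v_2 + 2.5955·q_1 = (-1.1579, -2.7368, -5.2632, 1.3158).
‖u_2‖ = 6.1857, so q_2 = (-0.1872, -0.4424, -0.8509, 0.2127).
q_1·v_3 = 0.3244·3 + 0.4867·4 + (-0.4867)·4 + (-0.6489)·1 = 0.3244; q_2·v_3 = (-0.1872)·3 + (-0.4424)·4 + (-0.8509)·4 + 0.2127·1 = -5.5221.
u_3 = v_3 − 0.3244·q_1 + 5.5221·q_2 = (1.8611, 1.3989, -0.5406, 2.3851).
‖u_3‖ = 3.3766, so q_3 = (0.5512, 0.4143, -0.1601, 0.7064).
Qᵀb = (5.8400, 0.9955, 0.1784).
Back-substitute: x_3 = 0.1784/3.3766 = 0.0528.
x_2 = (0.9955 + 5.5221·0.0528)/6.1857 = 0.2081.
x_1 = (5.8400 + 2.5955·0.2081 − 0.3244·0.0528)/6.1644 = 1.0322.

x = (1.0322, 0.2081, 0.0528)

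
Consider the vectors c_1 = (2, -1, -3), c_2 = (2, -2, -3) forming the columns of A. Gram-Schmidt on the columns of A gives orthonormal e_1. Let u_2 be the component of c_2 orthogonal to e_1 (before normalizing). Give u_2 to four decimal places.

u_2 = (-0.1429, -0.9286, 0.2143)

e_1 = c_1/‖c_1‖ = (2, -1, -3)/3.7417 = (0.5345, -0.2673, -0.8018).
r_{12} = e_1·c_2 = 4.0089.
u_2 = c_2 − 4.0089·e_1 = (-0.1429, -0.9286, 0.2143).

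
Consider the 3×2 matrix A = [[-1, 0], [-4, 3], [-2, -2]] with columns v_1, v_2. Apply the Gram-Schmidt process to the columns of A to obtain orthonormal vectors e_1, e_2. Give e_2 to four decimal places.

e_1 = v_1/‖v_1‖ = (-1, -4, -2)/4.5826 = (-0.2182, -0.8729, -0.4364).
r_{12} = e_1·v_2 = -1.7457.
u_2 = v_2 + 1.7457·e_1 = (-0.3810, 1.4762, -2.7619).
‖u_2‖ = 3.1547, so e_2 = (-0.1208, 0.4679, -0.8755).

e_2 = (-0.1208, 0.4679, -0.8755)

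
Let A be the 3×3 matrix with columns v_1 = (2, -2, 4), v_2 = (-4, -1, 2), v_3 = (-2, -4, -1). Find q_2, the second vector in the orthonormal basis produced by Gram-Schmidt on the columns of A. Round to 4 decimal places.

q_1 = v_1/‖v_1‖ = (2, -2, 4)/4.8990 = (0.4082, -0.4082, 0.8165).
r_{12} = q_1·v_2 = 0.4082.
u_2 = v_2 − 0.4082·q_1 = (-4.1667, -0.8333, 1.6667).
‖u_2‖ = 4.5644, so q_2 = (-0.9129, -0.1826, 0.3651).

q_2 = (-0.9129, -0.1826, 0.3651)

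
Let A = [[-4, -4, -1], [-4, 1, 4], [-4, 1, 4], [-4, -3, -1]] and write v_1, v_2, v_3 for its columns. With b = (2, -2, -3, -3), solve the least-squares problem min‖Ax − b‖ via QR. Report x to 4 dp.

x = (3.4750, -5.0000, 4.1000)

v_1 = (-4, -4, -4, -4); ‖v_1‖ = 8.0000, so q_1 = (-0.5000, -0.5000, -0.5000, -0.5000).
q_1·v_2 = (-0.5000)·(-4) + (-0.5000)·1 + (-0.5000)·1 + (-0.5000)·(-3) = 2.5000.
u_2 = v_2 − 2.5000·q_1 = (-2.7500, 2.2500, 2.2500, -1.7500).
‖u_2‖ = 4.5552, so q_2 = (-0.6037, 0.4939, 0.4939, -0.3842).
q_1·v_3 = (-0.5000)·(-1) + (-0.5000)·4 + (-0.5000)·4 + (-0.5000)·(-1) = -3.0000; q_2·v_3 = (-0.6037)·(-1) + 0.4939·4 + 0.4939·4 + (-0.3842)·(-1) = 4.9394.
u_3 = v_3 + 3.0000·q_1 − 4.9394·q_2 = (0.4819, 0.0602, 0.0602, -0.6024).
‖u_3‖ = 0.7762, so q_3 = (0.6209, 0.0776, 0.0776, -0.7762).
Qᵀb = (3.0000, -2.5246, 3.1822).
Back-substitute: x_3 = 3.1822/0.7762 = 4.1000.
x_2 = (-2.5246 − 4.9394·4.1000)/4.5552 = -5.0000.
x_1 = (3.0000 − 2.5000·(-5.0000) + 3.0000·4.1000)/8.0000 = 3.4750.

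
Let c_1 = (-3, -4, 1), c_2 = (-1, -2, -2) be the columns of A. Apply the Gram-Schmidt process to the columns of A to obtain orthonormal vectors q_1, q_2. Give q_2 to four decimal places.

q_1 = c_1/‖c_1‖ = (-3, -4, 1)/5.0990 = (-0.5883, -0.7845, 0.1961).
r_{12} = q_1·c_2 = 1.7650.
u_2 = c_2 − 1.7650·q_1 = (0.0385, -0.6154, -2.3462).
‖u_2‖ = 2.4258, so q_2 = (0.0159, -0.2537, -0.9672).

q_2 = (0.0159, -0.2537, -0.9672)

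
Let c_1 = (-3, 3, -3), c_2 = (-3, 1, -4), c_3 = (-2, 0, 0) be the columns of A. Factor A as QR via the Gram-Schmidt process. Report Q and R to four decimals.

Q = [[-0.5774, -0.1543, -0.8018], [0.5774, -0.7715, -0.2673], [-0.5774, -0.6172, 0.5345]], R = [[5.1962, 4.6188, 1.1547], [0.0000, 2.1602, 0.3086], [0.0000, 0.0000, 1.6036]]

c_1 = (-3, 3, -3); ‖c_1‖ = 5.1962, so q_1 = (-0.5774, 0.5774, -0.5774).
q_1·c_2 = (-0.5774)·(-3) + 0.5774·1 + (-0.5774)·(-4) = 4.6188.
u_2 = c_2 − 4.6188·q_1 = (-0.3333, -1.6667, -1.3333).
‖u_2‖ = 2.1602, so q_2 = (-0.1543, -0.7715, -0.6172).
q_1·c_3 = (-0.5774)·(-2) + 0.5774·0 + (-0.5774)·0 = 1.1547; q_2·c_3 = (-0.1543)·(-2) + (-0.7715)·0 + (-0.6172)·0 = 0.3086.
u_3 = c_3 − 1.1547·q_1 − 0.3086·q_2 = (-1.2857, -0.4286, 0.8571).
‖u_3‖ = 1.6036, so q_3 = (-0.8018, -0.2673, 0.5345).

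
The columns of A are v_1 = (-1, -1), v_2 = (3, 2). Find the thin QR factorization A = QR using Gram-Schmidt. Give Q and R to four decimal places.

v_1 = (-1, -1); ‖v_1‖ = 1.4142, so q_1 = (-0.7071, -0.7071).
q_1·v_2 = (-0.7071)·3 + (-0.7071)·2 = -3.5355.
u_2 = v_2 + 3.5355·q_1 = (0.5000, -0.5000).
‖u_2‖ = 0.7071, so q_2 = (0.7071, -0.7071).

Q = [[-0.7071, 0.7071], [-0.7071, -0.7071]], R = [[1.4142, -3.5355], [0.0000, 0.7071]]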